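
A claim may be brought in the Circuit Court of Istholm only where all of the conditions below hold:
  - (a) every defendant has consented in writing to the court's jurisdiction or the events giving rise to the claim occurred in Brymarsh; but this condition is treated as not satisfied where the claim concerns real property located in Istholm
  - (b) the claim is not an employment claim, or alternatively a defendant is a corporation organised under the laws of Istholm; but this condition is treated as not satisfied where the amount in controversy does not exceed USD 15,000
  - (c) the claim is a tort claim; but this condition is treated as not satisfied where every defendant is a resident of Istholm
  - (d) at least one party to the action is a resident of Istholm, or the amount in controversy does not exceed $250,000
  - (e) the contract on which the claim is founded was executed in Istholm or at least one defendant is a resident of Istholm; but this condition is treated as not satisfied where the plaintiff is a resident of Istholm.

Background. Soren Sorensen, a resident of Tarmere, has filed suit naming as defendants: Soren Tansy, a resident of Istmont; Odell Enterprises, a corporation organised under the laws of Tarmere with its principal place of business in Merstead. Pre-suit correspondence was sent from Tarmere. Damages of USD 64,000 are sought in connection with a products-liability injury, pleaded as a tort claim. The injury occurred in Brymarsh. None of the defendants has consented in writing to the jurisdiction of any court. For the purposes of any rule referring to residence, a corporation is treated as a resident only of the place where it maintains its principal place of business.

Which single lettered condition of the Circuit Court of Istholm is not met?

The Circuit Court of Istholm:
  (a) The operative events occurred in Brymarsh, so this disjunct is met. And the carve-out is inapplicable — the claim does not concern real property. Satisfied.
  (b) The claim is a tort claim, not an employment claim, so this disjunct is met. The exception is not triggered, since the amount in controversy is $64,000, above the USD 15,000 ceiling. Satisfied.
  (c) The claim is a tort claim. The exception is not triggered, since the defendants reside as follows — Soren Tansy in Istmont, Odell Enterprises in Merstead — not all in Istholm. Condition met.
  (d) The amount in controversy is $64,000, within the $250,000 ceiling, which satisfies one of the alternatives. Satisfied.
  (e) No contract (and hence no place of execution) is alleged; no defendant resides in Istholm (they reside in Istmont, Merstead) — no alternative holds. Not satisfied.
Only condition (e) fails.

(e)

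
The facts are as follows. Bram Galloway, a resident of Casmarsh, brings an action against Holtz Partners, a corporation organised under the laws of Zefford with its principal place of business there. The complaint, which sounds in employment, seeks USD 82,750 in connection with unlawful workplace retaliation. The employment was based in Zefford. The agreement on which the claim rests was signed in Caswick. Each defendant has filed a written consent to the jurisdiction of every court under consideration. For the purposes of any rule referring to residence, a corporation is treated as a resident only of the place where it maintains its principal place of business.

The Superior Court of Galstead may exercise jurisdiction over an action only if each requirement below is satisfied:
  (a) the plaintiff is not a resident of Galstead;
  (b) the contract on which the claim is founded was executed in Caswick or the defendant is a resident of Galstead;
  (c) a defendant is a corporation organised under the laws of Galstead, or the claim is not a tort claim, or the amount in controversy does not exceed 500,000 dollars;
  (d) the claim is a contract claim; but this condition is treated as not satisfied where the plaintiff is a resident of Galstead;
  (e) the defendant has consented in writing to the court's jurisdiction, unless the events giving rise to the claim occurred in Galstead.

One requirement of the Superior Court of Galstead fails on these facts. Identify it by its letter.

(d)

The Superior Court of Galstead:
  (a) The plaintiff resides in Casmarsh, which is not Galstead. Met.
  (b) The contract was executed in Caswick, which satisfies one of the alternatives. Satisfied.
  (c) The claim is an employment claim, not a tort claim — that alternative is enough. Condition met.
  (d) The claim is an employment claim, not a contract claim. Fails.
  (e) Every defendant has filed written consent. Met.
Only condition (d) fails.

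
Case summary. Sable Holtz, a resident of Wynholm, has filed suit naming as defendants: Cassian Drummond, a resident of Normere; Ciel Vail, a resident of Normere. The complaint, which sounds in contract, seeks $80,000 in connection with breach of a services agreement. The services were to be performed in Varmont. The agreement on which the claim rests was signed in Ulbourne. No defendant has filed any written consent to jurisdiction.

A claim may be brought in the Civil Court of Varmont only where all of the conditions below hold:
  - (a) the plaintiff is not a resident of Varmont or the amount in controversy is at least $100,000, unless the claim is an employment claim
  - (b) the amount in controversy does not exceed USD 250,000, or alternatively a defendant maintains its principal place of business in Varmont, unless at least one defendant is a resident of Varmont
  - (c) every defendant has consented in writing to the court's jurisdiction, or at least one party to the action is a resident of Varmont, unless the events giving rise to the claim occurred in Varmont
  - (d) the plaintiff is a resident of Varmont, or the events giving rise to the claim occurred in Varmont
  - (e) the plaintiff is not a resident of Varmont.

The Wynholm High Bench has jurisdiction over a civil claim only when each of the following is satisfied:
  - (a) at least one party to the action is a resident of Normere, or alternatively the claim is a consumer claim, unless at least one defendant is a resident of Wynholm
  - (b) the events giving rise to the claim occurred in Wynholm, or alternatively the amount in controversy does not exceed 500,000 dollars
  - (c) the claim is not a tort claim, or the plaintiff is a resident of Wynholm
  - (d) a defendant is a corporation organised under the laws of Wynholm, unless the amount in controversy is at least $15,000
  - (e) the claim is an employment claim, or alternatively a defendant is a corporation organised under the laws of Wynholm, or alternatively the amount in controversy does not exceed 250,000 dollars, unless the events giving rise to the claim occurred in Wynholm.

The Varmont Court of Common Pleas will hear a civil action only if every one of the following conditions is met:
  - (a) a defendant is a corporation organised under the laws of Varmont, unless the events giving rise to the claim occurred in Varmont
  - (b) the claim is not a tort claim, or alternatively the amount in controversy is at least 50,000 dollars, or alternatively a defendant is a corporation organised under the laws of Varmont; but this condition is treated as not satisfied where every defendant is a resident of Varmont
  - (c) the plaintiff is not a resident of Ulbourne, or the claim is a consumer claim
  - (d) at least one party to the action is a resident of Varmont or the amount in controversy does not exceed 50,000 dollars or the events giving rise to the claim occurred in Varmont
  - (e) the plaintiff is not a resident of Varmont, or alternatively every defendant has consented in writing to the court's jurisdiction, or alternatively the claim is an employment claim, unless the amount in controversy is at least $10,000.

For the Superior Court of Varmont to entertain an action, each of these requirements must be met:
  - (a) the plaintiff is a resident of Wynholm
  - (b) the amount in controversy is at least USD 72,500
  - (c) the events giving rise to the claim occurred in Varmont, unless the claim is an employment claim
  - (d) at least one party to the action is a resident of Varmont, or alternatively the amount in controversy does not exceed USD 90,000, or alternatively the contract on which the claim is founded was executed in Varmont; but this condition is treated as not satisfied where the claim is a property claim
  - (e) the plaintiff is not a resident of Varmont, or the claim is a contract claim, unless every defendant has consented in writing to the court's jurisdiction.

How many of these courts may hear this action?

4

The Civil Court of Varmont:
  (a) The plaintiff resides in Wynholm, which is not Varmont, so this disjunct is met. Met.
  (b) The amount in controversy is 80,000 dollars, within the $250,000 ceiling, so this disjunct is met. Met.
  (c) No such written consent has been filed; no party resides in Varmont — none of the alternatives is met. The proviso rescues it, though: the operative events occurred in Varmont. Condition met.
  (d) The operative events occurred in Varmont, so this disjunct is met. Met.
  (e) The plaintiff resides in Wynholm, which is not Varmont. Met.
  → The court has jurisdiction.
The Wynholm High Bench:
  (a) Cassian Drummond resides in Normere, which satisfies one of the alternatives. Satisfied.
  (b) The amount in controversy is USD 80,000, within the $500,000 ceiling, which satisfies one of the alternatives. Met.
  (c) The claim is a contract claim, not a tort claim, so one alternative holds. Met.
  (d) No defendant is a corporation. But the amount in controversy is USD 80,000, which meets the 15,000 dollars floor, and the 'unless' clause therefore excuses the requirement. Condition met.
  (e) The amount in controversy is USD 80,000, within the $250,000 ceiling — that alternative is enough. Met.
  → The court has jurisdiction.
The Varmont Court of Common Pleas:
  (a) No defendant is a corporation. The proviso rescues it, though: the operative events occurred in Varmont. Satisfied.
  (b) The claim is a contract claim, not a tort claim, so one alternative holds. The exception is not triggered, since the defendants reside as follows — Cassian Drummond in Normere, Ciel Vail in Normere — not all in Varmont. Satisfied.
  (c) The plaintiff resides in Wynholm, which is not Ulbourne, so one alternative holds. Met.
  (d) The operative events occurred in Varmont, so this disjunct is met. Condition met.
  (e) The plaintiff resides in Wynholm, which is not Varmont — that alternative is enough. Condition met.
  → The court has jurisdiction.
The Superior Court of Varmont:
  (a) The plaintiff resides in Wynholm. Condition met.
  (b) The amount in controversy is USD 80,000, which meets the $72,500 floor. Satisfied.
  (c) The operative events occurred in Varmont. Satisfied.
  (d) The amount in controversy is 80,000 dollars, within the $90,000 ceiling, so one alternative holds. The carve-out does not apply: the claim is a contract claim, not a property claim. Satisfied.
  (e) The plaintiff resides in Wynholm, which is not Varmont, so one alternative holds. Met.
  → Every requirement is satisfied — jurisdiction.
Courts with jurisdiction: the Civil Court of Varmont, the Wynholm High Bench, the Varmont Court of Common Pleas, the Superior Court of Varmont — 4 in total.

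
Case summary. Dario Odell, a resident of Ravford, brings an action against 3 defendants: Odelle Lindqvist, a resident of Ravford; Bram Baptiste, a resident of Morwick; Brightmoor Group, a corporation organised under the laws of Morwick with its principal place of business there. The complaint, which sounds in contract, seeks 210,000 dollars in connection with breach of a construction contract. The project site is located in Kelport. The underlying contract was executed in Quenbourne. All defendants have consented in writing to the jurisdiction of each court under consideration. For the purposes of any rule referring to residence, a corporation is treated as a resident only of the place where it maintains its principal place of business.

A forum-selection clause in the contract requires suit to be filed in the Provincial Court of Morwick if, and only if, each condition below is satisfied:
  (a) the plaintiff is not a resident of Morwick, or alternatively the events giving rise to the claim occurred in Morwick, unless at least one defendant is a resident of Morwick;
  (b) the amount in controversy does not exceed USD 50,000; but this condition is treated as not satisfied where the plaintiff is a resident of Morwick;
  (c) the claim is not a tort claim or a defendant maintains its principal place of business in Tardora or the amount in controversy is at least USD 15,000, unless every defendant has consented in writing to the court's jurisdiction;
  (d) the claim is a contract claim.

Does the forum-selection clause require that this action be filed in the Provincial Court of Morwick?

No

The Provincial Court of Morwick:
  (a) The plaintiff resides in Ravford, which is not Morwick, so this disjunct is met. Condition met.
  (b) The amount in controversy is 210,000 dollars, above the USD 50,000 ceiling. Not met.
  (c) The claim is a contract claim, not a tort claim, so one alternative holds. Condition met.
  (d) The claim is a contract claim. Met.
  → The clause does not apply.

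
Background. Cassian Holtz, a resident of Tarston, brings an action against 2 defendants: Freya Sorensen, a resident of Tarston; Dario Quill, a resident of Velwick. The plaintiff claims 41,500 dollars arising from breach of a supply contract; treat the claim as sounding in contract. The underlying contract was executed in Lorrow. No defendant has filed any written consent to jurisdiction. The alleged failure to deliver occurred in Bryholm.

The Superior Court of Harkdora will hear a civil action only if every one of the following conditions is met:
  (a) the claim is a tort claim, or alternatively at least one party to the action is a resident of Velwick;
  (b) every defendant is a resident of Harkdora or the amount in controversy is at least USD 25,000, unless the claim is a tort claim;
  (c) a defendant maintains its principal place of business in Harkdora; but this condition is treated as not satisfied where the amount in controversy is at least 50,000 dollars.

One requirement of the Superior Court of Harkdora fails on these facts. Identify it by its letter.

(c)

The Superior Court of Harkdora:
  (a) Dario Quill resides in Velwick, so one alternative holds. Met.
  (b) The amount in controversy is $41,500, which meets the 25,000 dollars floor, so this disjunct is met. Condition met.
  (c) No defendant is a corporation. Condition not met.
Only condition (c) fails.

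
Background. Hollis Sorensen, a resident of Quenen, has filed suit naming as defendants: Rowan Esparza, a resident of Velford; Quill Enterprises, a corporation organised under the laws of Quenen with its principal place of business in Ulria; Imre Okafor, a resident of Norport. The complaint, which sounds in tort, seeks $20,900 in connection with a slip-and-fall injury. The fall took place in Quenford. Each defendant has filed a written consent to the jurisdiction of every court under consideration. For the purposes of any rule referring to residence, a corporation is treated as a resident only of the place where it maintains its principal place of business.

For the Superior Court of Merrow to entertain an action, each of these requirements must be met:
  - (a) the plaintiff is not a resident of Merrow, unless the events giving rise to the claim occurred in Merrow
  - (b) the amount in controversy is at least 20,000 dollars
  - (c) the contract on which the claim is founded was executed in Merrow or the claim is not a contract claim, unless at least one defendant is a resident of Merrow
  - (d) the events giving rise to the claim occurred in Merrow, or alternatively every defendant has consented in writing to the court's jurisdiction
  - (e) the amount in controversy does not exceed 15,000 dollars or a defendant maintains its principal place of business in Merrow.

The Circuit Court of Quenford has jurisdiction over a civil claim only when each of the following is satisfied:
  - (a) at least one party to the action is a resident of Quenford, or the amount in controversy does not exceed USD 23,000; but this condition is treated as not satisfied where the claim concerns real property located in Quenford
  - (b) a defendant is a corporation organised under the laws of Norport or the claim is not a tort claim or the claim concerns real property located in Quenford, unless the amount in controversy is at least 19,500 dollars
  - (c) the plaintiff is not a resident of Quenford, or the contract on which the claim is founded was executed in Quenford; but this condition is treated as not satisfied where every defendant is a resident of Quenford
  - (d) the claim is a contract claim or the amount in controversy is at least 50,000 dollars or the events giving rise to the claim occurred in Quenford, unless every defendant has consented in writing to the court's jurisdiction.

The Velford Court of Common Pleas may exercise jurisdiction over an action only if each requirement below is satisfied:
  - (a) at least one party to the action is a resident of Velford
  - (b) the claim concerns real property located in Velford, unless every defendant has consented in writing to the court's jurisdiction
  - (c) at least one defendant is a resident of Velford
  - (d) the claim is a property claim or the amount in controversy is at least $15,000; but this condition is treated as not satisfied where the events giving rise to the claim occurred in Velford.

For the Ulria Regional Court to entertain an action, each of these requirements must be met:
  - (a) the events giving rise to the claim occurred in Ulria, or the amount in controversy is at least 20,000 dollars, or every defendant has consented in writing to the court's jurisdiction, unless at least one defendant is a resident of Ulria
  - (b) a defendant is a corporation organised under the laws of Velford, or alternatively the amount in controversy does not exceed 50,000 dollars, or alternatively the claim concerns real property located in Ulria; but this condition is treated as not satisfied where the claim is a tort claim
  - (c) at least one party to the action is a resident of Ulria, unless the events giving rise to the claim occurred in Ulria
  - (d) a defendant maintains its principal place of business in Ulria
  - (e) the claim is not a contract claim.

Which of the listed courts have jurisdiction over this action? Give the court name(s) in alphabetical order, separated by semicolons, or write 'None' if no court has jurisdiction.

the Circuit Court of Quenford; the Velford Court of Common Pleas

The Superior Court of Merrow:
  (a) The plaintiff resides in Quenen, which is not Merrow. Satisfied.
  (b) The amount in controversy is $20,900, which meets the USD 20,000 floor. Condition met.
  (c) The claim is a tort claim, not a contract claim — that alternative is enough. Condition met.
  (d) Every defendant has filed written consent, so one alternative holds. Condition met.
  (e) The amount in controversy is $20,900, above the 15,000 dollars ceiling; the corporate defendant(s) have their principal place of business in Ulria, not Merrow — no alternative holds. Not satisfied.
  → At least one condition fails; no jurisdiction.
The Circuit Court of Quenford:
  (a) The amount in controversy is 20,900 dollars, within the 23,000 dollars ceiling, which satisfies one of the alternatives. And the carve-out is inapplicable — the claim does not concern real property. Condition met.
  (b) The corporate defendant(s) are organised in Quenen, not Norport; the claim is a tort claim; the claim does not concern real property — no alternative holds. The proviso rescues it, though: the amount in controversy is 20,900 dollars, which meets the USD 19,500 floor. Condition met.
  (c) The plaintiff resides in Quenen, which is not Quenford, so this disjunct is met. The exception is not triggered, since the defendants reside as follows — Rowan Esparza in Velford, Quill Enterprises in Ulria, Imre Okafor in Norport — not all in Quenford. Met.
  (d) The operative events occurred in Quenford, so this disjunct is met. Condition met.
  → All conditions met; jurisdiction exists.
The Velford Court of Common Pleas:
  (a) Rowan Esparza resides in Velford. Condition met.
  (b) The claim does not concern real property. The proviso rescues it, though: every defendant has filed written consent. Condition met.
  (c) Rowan Esparza resides in Velford. Satisfied.
  (d) The amount in controversy is 20,900 dollars, which meets the 15,000 dollars floor, so this disjunct is met. The carve-out does not apply: the operative events occurred in Quenford, not Velford. Met.
  → Every requirement is satisfied — jurisdiction.
The Ulria Regional Court:
  (a) The amount in controversy is 20,900 dollars, which meets the $20,000 floor, so this disjunct is met. Condition met.
  (b) The amount in controversy is USD 20,900, within the USD 50,000 ceiling — that alternative is enough. But the claim is a tort claim, triggering the carve-out and defeating this condition. Not met.
  (c) Quill Enterprises resides in Ulria. Met.
  (d) Quill Enterprises has its principal place of business in Ulria. Satisfied.
  (e) The claim is a tort claim, not a contract claim. Met.
  → No jurisdiction.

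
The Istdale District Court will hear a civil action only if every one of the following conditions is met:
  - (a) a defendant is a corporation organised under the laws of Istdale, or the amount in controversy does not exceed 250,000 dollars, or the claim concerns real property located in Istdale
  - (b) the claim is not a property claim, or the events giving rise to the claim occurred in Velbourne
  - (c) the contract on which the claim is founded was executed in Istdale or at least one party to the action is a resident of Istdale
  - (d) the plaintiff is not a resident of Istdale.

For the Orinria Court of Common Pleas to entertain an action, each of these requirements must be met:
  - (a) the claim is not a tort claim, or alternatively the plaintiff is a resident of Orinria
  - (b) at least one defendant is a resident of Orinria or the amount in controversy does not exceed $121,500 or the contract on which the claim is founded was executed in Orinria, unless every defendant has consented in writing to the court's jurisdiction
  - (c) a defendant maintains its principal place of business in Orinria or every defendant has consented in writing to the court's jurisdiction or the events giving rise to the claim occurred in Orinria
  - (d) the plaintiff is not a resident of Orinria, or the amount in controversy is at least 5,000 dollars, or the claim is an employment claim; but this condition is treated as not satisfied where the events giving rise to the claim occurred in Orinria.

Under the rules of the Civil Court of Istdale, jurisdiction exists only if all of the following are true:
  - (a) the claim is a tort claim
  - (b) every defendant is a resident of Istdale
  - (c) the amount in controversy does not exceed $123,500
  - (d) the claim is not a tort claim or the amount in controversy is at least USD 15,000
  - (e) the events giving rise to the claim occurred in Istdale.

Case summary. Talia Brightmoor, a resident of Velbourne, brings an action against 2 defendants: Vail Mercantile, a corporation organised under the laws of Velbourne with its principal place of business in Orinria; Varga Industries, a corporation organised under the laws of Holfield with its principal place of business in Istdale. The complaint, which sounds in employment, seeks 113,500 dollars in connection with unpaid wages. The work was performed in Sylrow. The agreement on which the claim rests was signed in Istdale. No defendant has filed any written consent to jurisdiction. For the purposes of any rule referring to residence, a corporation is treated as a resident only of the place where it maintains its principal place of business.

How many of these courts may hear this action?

2

The Istdale District Court:
  (a) The amount in controversy is 113,500 dollars, within the 250,000 dollars ceiling, which satisfies one of the alternatives. Condition met.
  (b) The claim is an employment claim, not a property claim — that alternative is enough. Satisfied.
  (c) The contract was executed in Istdale — that alternative is enough. Condition met.
  (d) The plaintiff resides in Velbourne, which is not Istdale. Satisfied.
  → The court has jurisdiction.
The Orinria Court of Common Pleas:
  (a) The claim is an employment claim, not a tort claim, which satisfies one of the alternatives. Condition met.
  (b) Vail Mercantile resides in Orinria, so one alternative holds. Condition met.
  (c) Vail Mercantile has its principal place of business in Orinria, which satisfies one of the alternatives. Met.
  (d) The plaintiff resides in Velbourne, which is not Orinria, so one alternative holds. The carve-out does not apply: the operative events occurred in Sylrow, not Orinria. Condition met.
  → The court has jurisdiction.
The Civil Court of Istdale:
  (a) The claim is an employment claim, not a tort claim. Not satisfied.
  (b) The defendants reside as follows — Vail Mercantile in Orinria, Varga Industries in Istdale — not all in Istdale. Not satisfied.
  (c) The amount in controversy is USD 113,500, within the $123,500 ceiling. Met.
  (d) The claim is an employment claim, not a tort claim — that alternative is enough. Satisfied.
  (e) The operative events occurred in Sylrow, not Istdale. Condition not met.
  → Not every requirement is met — no jurisdiction.
Courts with jurisdiction: the Istdale District Court, the Orinria Court of Common Pleas — 2 in total.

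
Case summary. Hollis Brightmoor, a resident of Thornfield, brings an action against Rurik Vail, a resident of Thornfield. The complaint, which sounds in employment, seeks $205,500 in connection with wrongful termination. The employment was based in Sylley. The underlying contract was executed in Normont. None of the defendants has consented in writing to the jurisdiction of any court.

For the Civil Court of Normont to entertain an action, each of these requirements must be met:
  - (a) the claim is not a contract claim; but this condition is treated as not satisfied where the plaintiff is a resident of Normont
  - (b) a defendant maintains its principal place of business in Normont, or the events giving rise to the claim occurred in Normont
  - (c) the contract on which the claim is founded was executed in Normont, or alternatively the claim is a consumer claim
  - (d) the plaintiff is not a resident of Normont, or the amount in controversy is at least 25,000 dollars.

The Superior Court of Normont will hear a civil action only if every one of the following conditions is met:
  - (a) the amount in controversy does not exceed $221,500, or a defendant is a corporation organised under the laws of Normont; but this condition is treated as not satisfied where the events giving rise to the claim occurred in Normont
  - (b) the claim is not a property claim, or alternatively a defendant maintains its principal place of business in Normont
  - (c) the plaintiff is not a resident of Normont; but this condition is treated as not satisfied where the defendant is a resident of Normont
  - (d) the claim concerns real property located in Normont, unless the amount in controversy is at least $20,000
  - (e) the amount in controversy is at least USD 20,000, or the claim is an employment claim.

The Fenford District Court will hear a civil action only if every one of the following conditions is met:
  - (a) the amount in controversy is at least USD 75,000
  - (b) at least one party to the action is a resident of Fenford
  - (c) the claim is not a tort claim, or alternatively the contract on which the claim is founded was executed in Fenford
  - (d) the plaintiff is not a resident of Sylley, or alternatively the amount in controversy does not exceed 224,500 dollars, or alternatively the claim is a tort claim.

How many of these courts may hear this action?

1

The Civil Court of Normont:
  (a) The claim is an employment claim, not a contract claim. The exception is not triggered, since the plaintiff resides in Thornfield, not Normont. Met.
  (b) No defendant is a corporation; the operative events occurred in Sylley, not Normont — no alternative holds. Not met.
  (c) The contract was executed in Normont — that alternative is enough. Met.
  (d) The plaintiff resides in Thornfield, which is not Normont, so this disjunct is met. Condition met.
  → Not every requirement is met — no jurisdiction.
The Superior Court of Normont:
  (a) The amount in controversy is USD 205,500, within the 221,500 dollars ceiling — that alternative is enough. The exception is not triggered, since the operative events occurred in Sylley, not Normont. Condition met.
  (b) The claim is an employment claim, not a property claim, which satisfies one of the alternatives. Satisfied.
  (c) The plaintiff resides in Thornfield, which is not Normont. The exception is not triggered, since the defendant resides in Thornfield, not Normont. Condition met.
  (d) The claim does not concern real property. The proviso rescues it, though: the amount in controversy is $205,500, which meets the 20,000 dollars floor. Satisfied.
  (e) The amount in controversy is $205,500, which meets the $20,000 floor, which satisfies one of the alternatives. Satisfied.
  → All conditions met; jurisdiction exists.
The Fenford District Court:
  (a) The amount in controversy is 205,500 dollars, which meets the USD 75,000 floor. Condition met.
  (b) No party resides in Fenford. Not met.
  (c) The claim is an employment claim, not a tort claim, so this disjunct is met. Met.
  (d) The plaintiff resides in Thornfield, which is not Sylley — that alternative is enough. Met.
  → At least one condition fails; no jurisdiction.
Courts with jurisdiction: the Superior Court of Normont — 1 in total.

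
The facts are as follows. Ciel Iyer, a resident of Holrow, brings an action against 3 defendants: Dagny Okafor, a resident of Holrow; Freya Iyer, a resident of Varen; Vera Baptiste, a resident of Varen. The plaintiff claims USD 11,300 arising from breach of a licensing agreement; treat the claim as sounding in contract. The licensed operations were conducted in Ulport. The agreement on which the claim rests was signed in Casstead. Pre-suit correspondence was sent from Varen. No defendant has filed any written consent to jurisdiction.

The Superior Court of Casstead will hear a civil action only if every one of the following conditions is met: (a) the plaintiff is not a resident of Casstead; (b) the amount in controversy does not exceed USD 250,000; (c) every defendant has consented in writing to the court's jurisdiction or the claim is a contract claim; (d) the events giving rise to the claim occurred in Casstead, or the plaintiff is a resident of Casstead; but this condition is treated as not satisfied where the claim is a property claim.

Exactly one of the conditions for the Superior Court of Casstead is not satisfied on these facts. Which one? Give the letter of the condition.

The Superior Court of Casstead:
  (a) The plaintiff resides in Holrow, which is not Casstead. Condition met.
  (b) The amount in controversy is USD 11,300, within the 250,000 dollars ceiling. Satisfied.
  (c) The claim is a contract claim — that alternative is enough. Condition met.
  (d) The operative events occurred in Ulport, not Casstead; the plaintiff resides in Holrow, not Casstead — no alternative holds. Not satisfied.
Only condition (d) fails.

(d)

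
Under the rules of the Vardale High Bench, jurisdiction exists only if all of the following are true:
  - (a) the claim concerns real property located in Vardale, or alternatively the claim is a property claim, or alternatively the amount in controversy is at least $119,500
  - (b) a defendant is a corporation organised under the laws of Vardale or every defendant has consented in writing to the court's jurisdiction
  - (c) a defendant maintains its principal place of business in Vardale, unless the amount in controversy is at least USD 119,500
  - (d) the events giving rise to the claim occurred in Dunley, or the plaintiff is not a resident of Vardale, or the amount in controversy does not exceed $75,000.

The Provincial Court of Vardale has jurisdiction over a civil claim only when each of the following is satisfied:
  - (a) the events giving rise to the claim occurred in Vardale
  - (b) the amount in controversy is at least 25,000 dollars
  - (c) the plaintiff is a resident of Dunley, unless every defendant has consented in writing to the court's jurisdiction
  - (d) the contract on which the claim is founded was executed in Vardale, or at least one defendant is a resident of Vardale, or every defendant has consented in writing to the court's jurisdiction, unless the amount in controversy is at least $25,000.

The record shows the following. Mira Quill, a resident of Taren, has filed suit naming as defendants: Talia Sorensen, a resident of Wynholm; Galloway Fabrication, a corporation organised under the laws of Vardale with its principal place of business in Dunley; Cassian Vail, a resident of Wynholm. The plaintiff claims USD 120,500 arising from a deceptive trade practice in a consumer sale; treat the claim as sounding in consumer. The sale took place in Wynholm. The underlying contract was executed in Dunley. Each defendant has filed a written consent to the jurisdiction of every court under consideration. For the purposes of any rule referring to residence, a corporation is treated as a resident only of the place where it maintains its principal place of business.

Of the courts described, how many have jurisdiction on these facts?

1

The Vardale High Bench:
  (a) The amount in controversy is $120,500, which meets the 119,500 dollars floor, so this disjunct is met. Met.
  (b) Galloway Fabrication is organised under the laws of Vardale, so this disjunct is met. Met.
  (c) The corporate defendant(s) have their principal place of business in Dunley, not Vardale. But the amount in controversy is 120,500 dollars, which meets the $119,500 floor, and the 'unless' clause therefore excuses the requirement. Met.
  (d) The plaintiff resides in Taren, which is not Vardale, so one alternative holds. Satisfied.
  → Every requirement is satisfied — jurisdiction.
The Provincial Court of Vardale:
  (a) The operative events occurred in Wynholm, not Vardale. Not met.
  (b) The amount in controversy is USD 120,500, which meets the USD 25,000 floor. Met.
  (c) The plaintiff resides in Taren, not Dunley. But every defendant has filed written consent, and the 'unless' clause therefore excuses the requirement. Condition met.
  (d) Every defendant has filed written consent, which satisfies one of the alternatives. Condition met.
  → No jurisdiction.
Courts with jurisdiction: the Vardale High Bench — 1 in total.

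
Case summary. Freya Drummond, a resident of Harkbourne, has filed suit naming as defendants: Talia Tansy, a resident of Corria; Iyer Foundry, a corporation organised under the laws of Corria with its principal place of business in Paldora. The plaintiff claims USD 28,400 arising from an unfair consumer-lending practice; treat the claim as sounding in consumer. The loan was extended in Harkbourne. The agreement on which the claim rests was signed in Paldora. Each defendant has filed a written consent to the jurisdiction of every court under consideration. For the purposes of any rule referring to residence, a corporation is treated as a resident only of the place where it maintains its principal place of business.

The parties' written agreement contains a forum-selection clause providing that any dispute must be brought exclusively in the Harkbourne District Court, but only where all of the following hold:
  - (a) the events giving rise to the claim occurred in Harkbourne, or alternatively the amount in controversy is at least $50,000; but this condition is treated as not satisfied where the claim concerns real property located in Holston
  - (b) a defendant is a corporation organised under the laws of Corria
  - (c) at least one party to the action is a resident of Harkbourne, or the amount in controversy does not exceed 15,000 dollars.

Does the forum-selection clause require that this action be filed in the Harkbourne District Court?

The Harkbourne District Court:
  (a) The operative events occurred in Harkbourne, so this disjunct is met. And the carve-out is inapplicable — the claim does not concern real property. Met.
  (b) Iyer Foundry is organised under the laws of Corria. Condition met.
  (c) Freya Drummond resides in Harkbourne, so this disjunct is met. Met.
  → Forum clause is triggered.

Yes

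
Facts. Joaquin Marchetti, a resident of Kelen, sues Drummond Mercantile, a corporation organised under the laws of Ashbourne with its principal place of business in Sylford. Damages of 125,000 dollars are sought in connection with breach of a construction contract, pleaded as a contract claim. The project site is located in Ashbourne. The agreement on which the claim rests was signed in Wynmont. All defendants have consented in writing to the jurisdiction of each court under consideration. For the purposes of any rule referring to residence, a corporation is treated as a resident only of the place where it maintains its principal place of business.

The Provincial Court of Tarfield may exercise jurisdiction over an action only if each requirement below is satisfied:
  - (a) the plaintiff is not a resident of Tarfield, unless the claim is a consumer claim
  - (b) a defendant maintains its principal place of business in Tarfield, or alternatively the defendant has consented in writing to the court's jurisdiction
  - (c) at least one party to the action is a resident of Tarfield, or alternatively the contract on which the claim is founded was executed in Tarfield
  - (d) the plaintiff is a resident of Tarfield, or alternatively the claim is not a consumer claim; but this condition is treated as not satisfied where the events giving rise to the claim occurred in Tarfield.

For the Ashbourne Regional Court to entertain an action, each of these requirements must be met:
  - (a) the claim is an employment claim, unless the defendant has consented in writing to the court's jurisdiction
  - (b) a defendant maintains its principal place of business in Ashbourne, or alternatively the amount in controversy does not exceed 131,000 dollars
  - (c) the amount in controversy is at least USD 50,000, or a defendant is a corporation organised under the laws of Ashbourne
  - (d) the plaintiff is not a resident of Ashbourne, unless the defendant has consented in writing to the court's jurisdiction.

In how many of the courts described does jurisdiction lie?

The Provincial Court of Tarfield:
  (a) The plaintiff resides in Kelen, which is not Tarfield. Satisfied.
  (b) Every defendant has filed written consent, which satisfies one of the alternatives. Condition met.
  (c) No party resides in Tarfield; the contract was executed in Wynmont, not Tarfield — every alternative fails. Condition not met.
  (d) The claim is a contract claim, not a consumer claim — that alternative is enough. And the carve-out is inapplicable — the operative events occurred in Ashbourne, not Tarfield. Condition met.
  → The court lacks jurisdiction.
The Ashbourne Regional Court:
  (a) The claim is a contract claim, not an employment claim. The proviso rescues it, though: every defendant has filed written consent. Condition met.
  (b) The amount in controversy is USD 125,000, within the USD 131,000 ceiling, so one alternative holds. Condition met.
  (c) The amount in controversy is USD 125,000, which meets the 50,000 dollars floor, so one alternative holds. Satisfied.
  (d) The plaintiff resides in Kelen, which is not Ashbourne. Condition met.
  → Every requirement is satisfied — jurisdiction.
Courts with jurisdiction: the Ashbourne Regional Court — 1 in total.

1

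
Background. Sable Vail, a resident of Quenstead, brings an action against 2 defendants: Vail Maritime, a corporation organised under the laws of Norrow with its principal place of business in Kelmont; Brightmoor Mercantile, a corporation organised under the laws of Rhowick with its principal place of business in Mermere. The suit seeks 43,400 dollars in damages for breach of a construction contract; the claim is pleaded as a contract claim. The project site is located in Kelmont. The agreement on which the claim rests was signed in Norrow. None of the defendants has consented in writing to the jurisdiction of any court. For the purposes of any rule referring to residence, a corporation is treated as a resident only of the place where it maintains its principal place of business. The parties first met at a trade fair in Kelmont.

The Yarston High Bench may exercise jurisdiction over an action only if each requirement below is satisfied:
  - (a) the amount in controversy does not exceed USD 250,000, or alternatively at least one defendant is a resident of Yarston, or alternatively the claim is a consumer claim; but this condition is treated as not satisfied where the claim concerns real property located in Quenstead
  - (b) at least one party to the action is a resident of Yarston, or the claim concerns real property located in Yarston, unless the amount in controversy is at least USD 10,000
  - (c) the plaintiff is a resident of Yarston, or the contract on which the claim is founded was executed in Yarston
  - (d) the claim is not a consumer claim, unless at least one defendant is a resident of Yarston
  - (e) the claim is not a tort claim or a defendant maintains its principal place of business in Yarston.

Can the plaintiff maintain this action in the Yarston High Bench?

No

The Yarston High Bench:
  (a) The amount in controversy is $43,400, within the 250,000 dollars ceiling, so this disjunct is met. The exception is not triggered, since the claim does not concern real property. Condition met.
  (b) No party resides in Yarston; the claim does not concern real property — every alternative fails. However, the amount in controversy is USD 43,400, which meets the USD 10,000 floor, so the 'unless' proviso supplies this condition. Met.
  (c) The plaintiff resides in Quenstead, not Yarston; the contract was executed in Norrow, not Yarston — no alternative holds. Not satisfied.
  (d) The claim is a contract claim, not a consumer claim. Condition met.
  (e) The claim is a contract claim, not a tort claim, so this disjunct is met. Satisfied.
  → Not every requirement is met — no jurisdiction.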